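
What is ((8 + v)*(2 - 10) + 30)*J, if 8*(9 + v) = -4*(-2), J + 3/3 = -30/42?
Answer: -360/7 ≈ -51.429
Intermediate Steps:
J = -12/7 (J = -1 - 30/42 = -1 - 30*1/42 = -1 - 5/7 = -12/7 ≈ -1.7143)
v = -8 (v = -9 + (-4*(-2))/8 = -9 + (1/8)*8 = -9 + 1 = -8)
((8 + v)*(2 - 10) + 30)*J = ((8 - 8)*(2 - 10) + 30)*(-12/7) = (0*(-8) + 30)*(-12/7) = (0 + 30)*(-12/7) = 30*(-12/7) = -360/7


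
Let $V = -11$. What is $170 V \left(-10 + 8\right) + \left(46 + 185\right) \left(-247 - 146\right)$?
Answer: $-87043$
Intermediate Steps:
$170 V \left(-10 + 8\right) + \left(46 + 185\right) \left(-247 - 146\right) = 170 \left(- 11 \left(-10 + 8\right)\right) + \left(46 + 185\right) \left(-247 - 146\right) = 170 \left(\left(-11\right) \left(-2\right)\right) + 231 \left(-393\right) = 170 \cdot 22 - 90783 = 3740 - 90783 = -87043$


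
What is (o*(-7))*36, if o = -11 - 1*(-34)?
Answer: -5796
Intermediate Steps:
o = 23 (o = -11 + 34 = 23)
(o*(-7))*36 = (23*(-7))*36 = -161*36 = -5796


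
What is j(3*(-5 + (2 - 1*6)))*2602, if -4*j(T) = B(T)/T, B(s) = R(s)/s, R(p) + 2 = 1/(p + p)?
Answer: 141809/78732 ≈ 1.8012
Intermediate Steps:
R(p) = -2 + 1/(2*p) (R(p) = -2 + 1/(p + p) = -2 + 1/(2*p))
B(s) = (-2 + 1/(2*s))/s
j(T) = -(1 - 4*T)/(8*T³) (j(T) = -(1 - 4*T)/(2*T²)/(4*T) = -(1 - 4*T)/(8*T³))
j(3*(-5 + (2 - 1*6)))*2602 = ((-1 + 4*(3*(-5 + (2 - 1*6))))/(8*(3*(-5 + (2 - 1*6)))³))*2602 = ((-1 + 4*(3*(-5 + (2 - 6))))/(8*(3*(-5 + (2 - 6)))³))*2602 = ((-1 + 4*(3*(-5 - 4)))/(8*(3*(-5 - 4))³))*2602 = ((-1 + 4*(3*(-9)))/(8*(3*(-9))³))*2602 = ((⅛)*(-1 + 4*(-27))/(-27)³)*2602 = ((⅛)*(-1/19683)*(-1 - 108))*2602 = ((⅛)*(-1/19683)*(-109))*2602 = (109/157464)*2602 = 141809/78732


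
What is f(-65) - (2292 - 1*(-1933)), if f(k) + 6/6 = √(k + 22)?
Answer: -4226 + I*√43 ≈ -4226.0 + 6.5574*I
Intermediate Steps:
f(k) = -1 + √(22 + k) (f(k) = -1 + √(k + 22) = -1 + √(22 + k))
f(-65) - (2292 - 1*(-1933)) = (-1 + √(22 - 65)) - (2292 - 1*(-1933)) = (-1 + √(-43)) - (2292 + 1933) = (-1 + I*√43) - 1*4225 = (-1 + I*√43) - 4225 = -4226 + I*√43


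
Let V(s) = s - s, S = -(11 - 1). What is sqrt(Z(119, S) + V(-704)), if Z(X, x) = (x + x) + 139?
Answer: sqrt(119) ≈ 10.909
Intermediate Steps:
S = -10 (S = -1*10 = -10)
V(s) = 0
Z(X, x) = 139 + 2*x (Z(X, x) = 2*x + 139 = 139 + 2*x)
sqrt(Z(119, S) + V(-704)) = sqrt((139 + 2*(-10)) + 0) = sqrt((139 - 20) + 0) = sqrt(119 + 0) = sqrt(119)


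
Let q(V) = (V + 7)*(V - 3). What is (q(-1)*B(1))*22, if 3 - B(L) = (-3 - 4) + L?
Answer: -4752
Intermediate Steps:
B(L) = 10 - L (B(L) = 3 - ((-3 - 4) + L) = 3 - (-7 + L) = 3 + (7 - L) = 10 - L)
q(V) = (-3 + V)*(7 + V) (q(V) = (7 + V)*(-3 + V) = (-3 + V)*(7 + V))
(q(-1)*B(1))*22 = ((-21 + (-1)² + 4*(-1))*(10 - 1*1))*22 = ((-21 + 1 - 4)*(10 - 1))*22 = -24*9*22 = -216*22 = -4752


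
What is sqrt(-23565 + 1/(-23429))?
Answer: I*sqrt(12935253659594)/23429 ≈ 153.51*I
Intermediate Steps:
sqrt(-23565 + 1/(-23429)) = sqrt(-23565 - 1/23429) = sqrt(-552104386/23429) = I*sqrt(12935253659594)/23429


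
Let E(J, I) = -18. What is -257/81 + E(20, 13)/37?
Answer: -10967/2997 ≈ -3.6593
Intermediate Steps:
-257/81 + E(20, 13)/37 = -257/81 - 18/37 = -10967/2997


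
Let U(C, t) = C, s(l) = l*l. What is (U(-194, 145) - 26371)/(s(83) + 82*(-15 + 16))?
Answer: -26565/6971 ≈ -3.8108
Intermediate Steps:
s(l) = l²
(U(-194, 145) - 26371)/(s(83) + 82*(-15 + 16)) = (-194 - 26371)/(83² + 82*(-15 + 16)) = -26565/(6889 + 82*1) = -26565/(6889 + 82) = -26565/6971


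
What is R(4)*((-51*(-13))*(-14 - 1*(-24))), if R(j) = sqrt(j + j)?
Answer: 13260*sqrt(2) ≈ 18752.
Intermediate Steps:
R(j) = sqrt(2)*sqrt(j) (R(j) = sqrt(2*j) = sqrt(2)*sqrt(j))
R(4)*((-51*(-13))*(-14 - 1*(-24))) = (sqrt(2)*sqrt(4))*((-51*(-13))*(-14 - 1*(-24))) = (sqrt(2)*2)*(663*(-14 + 24)) = (2*sqrt(2))*(663*10) = (2*sqrt(2))*6630 = 13260*sqrt(2)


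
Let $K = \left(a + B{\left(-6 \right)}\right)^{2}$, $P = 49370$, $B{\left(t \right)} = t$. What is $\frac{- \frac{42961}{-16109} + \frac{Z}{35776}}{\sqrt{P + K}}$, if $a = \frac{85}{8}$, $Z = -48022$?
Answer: $\frac{29361013 \sqrt{3161049}}{8758470194652} \approx 0.0059602$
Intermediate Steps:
$a = \frac{85}{8}$ ($a = 85 \cdot \frac{1}{8} = \frac{85}{8} \approx 10.625$)
$K = \frac{1369}{64}$ ($K = \left(\frac{85}{8} - 6\right)^{2} = \left(\frac{37}{8}\right)^{2} = \frac{1369}{64} \approx 21.391$)
$\frac{- \frac{42961}{-16109} + \frac{Z}{35776}}{\sqrt{P + K}} = \frac{- \frac{42961}{-16109} - \frac{48022}{35776}}{\sqrt{49370 + \frac{1369}{64}}} = \frac{\left(-42961\right) \left(- \frac{1}{16109}\right) - \frac{1847}{1376}}{\sqrt{\frac{3161049}{64}}} = \frac{\frac{42961}{16109} - \frac{1847}{1376}}{\frac{1}{8} \sqrt{3161049}} = \frac{29361013 \frac{8 \sqrt{3161049}}{3161049}}{22165984} = \frac{29361013 \sqrt{3161049}}{8758470194652}$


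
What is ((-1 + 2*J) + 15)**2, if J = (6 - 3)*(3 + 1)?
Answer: 1444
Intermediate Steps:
J = 12 (J = 3*4 = 12)
((-1 + 2*J) + 15)**2 = ((-1 + 2*12) + 15)**2 = ((-1 + 24) + 15)**2 = (23 + 15)**2 = 38**2 = 1444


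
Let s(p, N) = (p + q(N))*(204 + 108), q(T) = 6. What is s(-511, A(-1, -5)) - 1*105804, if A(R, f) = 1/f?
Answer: -263364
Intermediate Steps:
s(p, N) = 1872 + 312*p (s(p, N) = (p + 6)*(204 + 108) = (6 + p)*312 = 1872 + 312*p)
s(-511, A(-1, -5)) - 1*105804 = (1872 + 312*(-511)) - 1*105804 = (1872 - 159432) - 105804 = -157560 - 105804 = -263364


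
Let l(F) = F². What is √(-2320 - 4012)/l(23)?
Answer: 2*I*√1583/529 ≈ 0.15042*I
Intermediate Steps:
√(-2320 - 4012)/l(23) = √(-2320 - 4012)/(23²) = √(-6332)/529 = (2*I*√1583)*(1/529) = 2*I*√1583/529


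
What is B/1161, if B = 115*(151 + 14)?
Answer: 6325/387 ≈ 16.344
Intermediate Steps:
B = 18975 (B = 115*165 = 18975)
B/1161 = 18975/1161 = 18975*(1/1161) = 6325/387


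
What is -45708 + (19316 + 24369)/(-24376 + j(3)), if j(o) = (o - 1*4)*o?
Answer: -1114359017/24379 ≈ -45710.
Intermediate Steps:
j(o) = o*(-4 + o) (j(o) = (o - 4)*o = (-4 + o)*o = o*(-4 + o))
-45708 + (19316 + 24369)/(-24376 + j(3)) = -45708 + (19316 + 24369)/(-24376 + 3*(-4 + 3)) = -45708 + 43685/(-24376 + 3*(-1)) = -45708 + 43685/(-24376 - 3) = -45708 + 43685/(-24379) = -45708 + 43685*(-1/24379) = -45708 - 43685/24379 = -1114359017/24379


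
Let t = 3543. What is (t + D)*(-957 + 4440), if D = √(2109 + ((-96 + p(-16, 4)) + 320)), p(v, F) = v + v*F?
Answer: 12340269 + 3483*√2253 ≈ 1.2506e+7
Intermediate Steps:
p(v, F) = v + F*v
D = √2253 (D = √(2109 + ((-96 - 16*(1 + 4)) + 320)) = √(2109 + ((-96 - 16*5) + 320)) = √(2109 + ((-96 - 80) + 320)) = √(2109 + (-176 + 320)) = √(2109 + 144) = √2253 ≈ 47.466)
(t + D)*(-957 + 4440) = (3543 + √2253)*(-957 + 4440) = (3543 + √2253)*3483 = 12340269 + 3483*√2253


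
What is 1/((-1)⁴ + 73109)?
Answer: 1/73110 ≈ 1.3678e-5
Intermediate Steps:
1/((-1)⁴ + 73109) = 1/(1 + 73109) = 1/73110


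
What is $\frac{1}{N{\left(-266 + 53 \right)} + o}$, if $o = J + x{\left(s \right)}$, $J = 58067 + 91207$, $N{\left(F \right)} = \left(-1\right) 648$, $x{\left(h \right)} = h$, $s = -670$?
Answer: $\frac{1}{147956} \approx 6.7588 \cdot 10^{-6}$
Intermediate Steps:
$N{\left(F \right)} = -648$
$J = 149274$
$o = 148604$ ($o = 149274 - 670 = 148604$)
$\frac{1}{N{\left(-266 + 53 \right)} + o} = \frac{1}{-648 + 148604} = \frac{1}{147956}$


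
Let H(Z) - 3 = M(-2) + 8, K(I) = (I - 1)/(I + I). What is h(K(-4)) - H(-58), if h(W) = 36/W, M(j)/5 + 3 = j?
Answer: 358/5 ≈ 71.600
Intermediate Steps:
M(j) = -15 + 5*j
K(I) = (-1 + I)/(2*I) (K(I) = (-1 + I)/((2*I)) = (-1 + I)*(1/(2*I)) = (-1 + I)/(2*I))
H(Z) = -14 (H(Z) = 3 + ((-15 + 5*(-2)) + 8) = 3 + ((-15 - 10) + 8) = 3 + (-25 + 8) = 3 - 17 = -14)
h(K(-4)) - H(-58) = 36/(((½)*(-1 - 4)/(-4))) - 1*(-14) = 36/(((½)*(-¼)*(-5))) + 14 = 36/(5/8) + 14 = 36*(8/5) + 14 = 288/5 + 14 = 358/5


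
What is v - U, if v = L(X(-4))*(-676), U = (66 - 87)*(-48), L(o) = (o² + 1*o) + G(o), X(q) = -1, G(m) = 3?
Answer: -3036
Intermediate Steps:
L(o) = 3 + o + o² (L(o) = (o² + 1*o) + 3 = (o² + o) + 3 = (o + o²) + 3 = 3 + o + o²)
U = 1008 (U = -21*(-48) = 1008)
v = -2028 (v = (3 - 1 + (-1)²)*(-676) = (3 - 1 + 1)*(-676) = 3*(-676) = -2028)
v - U = -2028 - 1*1008 = -2028 - 1008 = -3036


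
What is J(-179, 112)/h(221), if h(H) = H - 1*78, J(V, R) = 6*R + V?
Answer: 493/143 ≈ 3.4476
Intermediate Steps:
J(V, R) = V + 6*R
h(H) = -78 + H (h(H) = H - 78 = -78 + H)
J(-179, 112)/h(221) = (-179 + 6*112)/(-78 + 221) = (-179 + 672)/143 = 493*(1/143) = 493/143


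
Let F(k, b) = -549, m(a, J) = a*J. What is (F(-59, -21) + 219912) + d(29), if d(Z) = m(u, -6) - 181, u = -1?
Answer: 219188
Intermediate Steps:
m(a, J) = J*a
d(Z) = -175 (d(Z) = -6*(-1) - 181 = 6 - 181 = -175)
(F(-59, -21) + 219912) + d(29) = (-549 + 219912) - 175 = 219363 - 175 = 219188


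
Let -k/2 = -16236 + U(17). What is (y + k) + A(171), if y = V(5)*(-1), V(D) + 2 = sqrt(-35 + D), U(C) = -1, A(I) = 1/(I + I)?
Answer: 11106793/342 - I*sqrt(30) ≈ 32476.0 - 5.4772*I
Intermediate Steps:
A(I) = 1/(2*I)
V(D) = -2 + sqrt(-35 + D)
y = 2 - I*sqrt(30) (y = (-2 + sqrt(-35 + 5))*(-1) = (-2 + sqrt(-30))*(-1) = (-2 + I*sqrt(30))*(-1) = 2 - I*sqrt(30) ≈ 2.0 - 5.4772*I)
k = 32474 (k = -2*(-16236 - 1) = -2*(-16237) = 32474)
(y + k) + A(171) = ((2 - I*sqrt(30)) + 32474) + (1/2)/171 = (32476 - I*sqrt(30)) + (1/2)*(1/171) = (32476 - I*sqrt(30)) + 1/342 = 11106793/342 - I*sqrt(30)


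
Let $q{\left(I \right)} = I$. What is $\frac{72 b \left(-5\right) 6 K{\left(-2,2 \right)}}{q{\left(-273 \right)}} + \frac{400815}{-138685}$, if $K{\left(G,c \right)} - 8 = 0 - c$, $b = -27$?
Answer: $- \frac{3242538513}{2524067} \approx -1284.6$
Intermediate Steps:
$K{\left(G,c \right)} = 8 - c$ ($K{\left(G,c \right)} = 8 + \left(0 - c\right) = 8 - c$)
$\frac{72 b \left(-5\right) 6 K{\left(-2,2 \right)}}{q{\left(-273 \right)}} + \frac{400815}{-138685} = \frac{72 \left(-27\right) \left(-5\right) 6 \left(8 - 2\right)}{-273} + \frac{400815}{-138685} = - 1944 \left(- 30 \left(8 - 2\right)\right) \left(- \frac{1}{273}\right) + 400815 \left(- \frac{1}{138685}\right) = - 1944 \left(\left(-30\right) 6\right) \left(- \frac{1}{273}\right) - \frac{80163}{27737} = \left(-1944\right) \left(-180\right) \left(- \frac{1}{273}\right) - \frac{80163}{27737} = 349920 \left(- \frac{1}{273}\right) - \frac{80163}{27737} = - \frac{116640}{91} - \frac{80163}{27737} = - \frac{3242538513}{2524067}$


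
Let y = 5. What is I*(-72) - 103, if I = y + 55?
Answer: -4423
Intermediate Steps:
I = 60 (I = 5 + 55 = 60)
I*(-72) - 103 = 60*(-72) - 103 = -4320 - 103 = -4423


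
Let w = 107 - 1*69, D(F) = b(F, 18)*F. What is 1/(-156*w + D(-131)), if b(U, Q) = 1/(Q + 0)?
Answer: -18/106835 ≈ -0.00016848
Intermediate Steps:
b(U, Q) = 1/Q
D(F) = F/18
w = 38 (w = 107 - 69 = 38)
1/(-156*w + D(-131)) = 1/(-156*38 + (1/18)*(-131)) = 1/(-5928 - 131/18) = 1/(-106835/18) = -18/106835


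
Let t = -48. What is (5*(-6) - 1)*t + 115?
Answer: 1603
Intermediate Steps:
(5*(-6) - 1)*t + 115 = (5*(-6) - 1)*(-48) + 115 = (-30 - 1)*(-48) + 115 = -31*(-48) + 115 = 1488 + 115 = 1603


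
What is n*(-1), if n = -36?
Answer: 36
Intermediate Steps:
n*(-1) = -36*(-1) = 36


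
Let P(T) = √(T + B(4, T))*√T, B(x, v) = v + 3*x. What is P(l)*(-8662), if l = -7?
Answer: 8662*√14 ≈ 32410.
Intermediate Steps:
P(T) = √T*√(12 + 2*T) (P(T) = √(T + (T + 3*4))*√T = √(T + (T + 12))*√T = √(T + (12 + T))*√T = √(12 + 2*T)*√T = √T*√(12 + 2*T))
P(l)*(-8662) = (√2*√(-7)*√(6 - 7))*(-8662) = (√2*(I*√7)*√(-1))*(-8662) = (√2*(I*√7)*I)*(-8662) = -√14*(-8662) = 8662*√14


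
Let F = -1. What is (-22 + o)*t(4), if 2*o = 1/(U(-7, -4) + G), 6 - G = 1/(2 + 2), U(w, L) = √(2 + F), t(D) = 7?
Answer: -4144/27 ≈ -153.48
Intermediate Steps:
U(w, L) = 1 (U(w, L) = √(2 - 1) = √1 = 1)
G = 23/4 (G = 6 - 1/(2 + 2) = 6 - 1/4 = 6 - 1*¼ = 6 - ¼ = 23/4 ≈ 5.7500)
o = 2/27 (o = 1/(2*(1 + 23/4)) = 1/(2*(27/4)) = (½)*(4/27) = 2/27 ≈ 0.074074)
(-22 + o)*t(4) = (-22 + 2/27)*7 = -592/27*7 = -4144/27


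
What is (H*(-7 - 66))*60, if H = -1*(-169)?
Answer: -740220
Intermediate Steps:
H = 169
(H*(-7 - 66))*60 = (169*(-7 - 66))*60 = (169*(-73))*60 = -12337*60 = -740220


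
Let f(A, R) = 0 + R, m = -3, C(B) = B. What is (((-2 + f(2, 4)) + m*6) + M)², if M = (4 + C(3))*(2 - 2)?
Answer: 256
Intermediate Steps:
f(A, R) = R
M = 0 (M = (4 + 3)*(2 - 2) = 7*0 = 0)
(((-2 + f(2, 4)) + m*6) + M)² = (((-2 + 4) - 3*6) + 0)² = ((2 - 18) + 0)² = (-16 + 0)² = (-16)² = 256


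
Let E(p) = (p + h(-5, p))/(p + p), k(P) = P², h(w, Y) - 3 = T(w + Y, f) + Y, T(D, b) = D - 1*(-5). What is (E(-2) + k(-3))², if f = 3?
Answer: 1521/16 ≈ 95.063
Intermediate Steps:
T(D, b) = 5 + D (T(D, b) = D + 5 = 5 + D)
h(w, Y) = 8 + w + 2*Y (h(w, Y) = 3 + ((5 + (w + Y)) + Y) = 3 + ((5 + (Y + w)) + Y) = 3 + ((5 + Y + w) + Y) = 3 + (5 + w + 2*Y) = 8 + w + 2*Y)
E(p) = (3 + 3*p)/(2*p) (E(p) = (p + (8 - 5 + 2*p))/(p + p) = (p + (3 + 2*p))/((2*p)) = (3 + 3*p)*(1/(2*p)) = (3 + 3*p)/(2*p))
(E(-2) + k(-3))² = ((3/2)*(1 - 2)/(-2) + (-3)²)² = ((3/2)*(-½)*(-1) + 9)² = (¾ + 9)² = (39/4)² = 1521/16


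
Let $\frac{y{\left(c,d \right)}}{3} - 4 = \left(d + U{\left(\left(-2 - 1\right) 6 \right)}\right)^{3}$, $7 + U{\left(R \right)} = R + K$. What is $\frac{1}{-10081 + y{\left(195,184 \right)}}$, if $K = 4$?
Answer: $\frac{1}{12982172} \approx 7.7029 \cdot 10^{-8}$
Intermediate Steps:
$U{\left(R \right)} = -3 + R$ ($U{\left(R \right)} = -7 + \left(R + 4\right) = -7 + \left(4 + R\right) = -3 + R$)
$y{\left(c,d \right)} = 12 + 3 \left(-21 + d\right)^{3}$ ($y{\left(c,d \right)} = 12 + 3 \left(d + \left(-3 + \left(-2 - 1\right) 6\right)\right)^{3} = 12 + 3 \left(d - 21\right)^{3} = 12 + 3 \left(-21 + d\right)^{3}$)
$\frac{1}{-10081 + y{\left(195,184 \right)}} = \frac{1}{-10081 + \left(12 + 3 \left(-21 + 184\right)^{3}\right)} = \frac{1}{-10081 + \left(12 + 3 \cdot 163^{3}\right)} = \frac{1}{-10081 + \left(12 + 3 \cdot 4330747\right)} = \frac{1}{-10081 + \left(12 + 12992241\right)} = \frac{1}{-10081 + 12992253} = \frac{1}{12982172}$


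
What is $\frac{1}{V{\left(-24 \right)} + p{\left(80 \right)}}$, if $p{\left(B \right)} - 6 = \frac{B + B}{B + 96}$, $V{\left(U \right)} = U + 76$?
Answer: $\frac{11}{648} \approx 0.016975$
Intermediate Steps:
$V{\left(U \right)} = 76 + U$
$p{\left(B \right)} = 6 + \frac{2 B}{96 + B}$ ($p{\left(B \right)} = 6 + \frac{B + B}{B + 96} = 6 + \frac{2 B}{96 + B}$)
$\frac{1}{V{\left(-24 \right)} + p{\left(80 \right)}} = \frac{1}{\left(76 - 24\right) + \frac{8 \left(72 + 80\right)}{96 + 80}} = \frac{1}{52 + 8 \cdot \frac{1}{176} \cdot 152} = \frac{1}{52 + \frac{76}{11}} = \frac{1}{\frac{648}{11}} = \frac{11}{648}$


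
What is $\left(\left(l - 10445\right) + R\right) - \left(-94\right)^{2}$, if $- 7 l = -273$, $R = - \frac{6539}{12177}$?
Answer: $- \frac{234316373}{12177} \approx -19243.0$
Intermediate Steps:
$R = - \frac{6539}{12177}$ ($R = \left(-6539\right) \frac{1}{12177} = - \frac{6539}{12177} \approx -0.537$)
$l = 39$ ($l = \left(- \frac{1}{7}\right) \left(-273\right) = 39$)
$\left(\left(l - 10445\right) + R\right) - \left(-94\right)^{2} = \left(\left(39 - 10445\right) - \frac{6539}{12177}\right) - \left(-94\right)^{2} = \left(-10406 - \frac{6539}{12177}\right) - 8836 = - \frac{126720401}{12177} - 8836 = - \frac{234316373}{12177}$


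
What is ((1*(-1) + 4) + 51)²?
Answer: 2916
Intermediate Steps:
((1*(-1) + 4) + 51)² = ((-1 + 4) + 51)² = (3 + 51)² = 54² = 2916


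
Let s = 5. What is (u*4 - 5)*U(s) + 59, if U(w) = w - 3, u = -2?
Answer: 33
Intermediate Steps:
U(w) = -3 + w
(u*4 - 5)*U(s) + 59 = (-2*4 - 5)*(-3 + 5) + 59 = (-8 - 5)*2 + 59 = -13*2 + 59 = -26 + 59 = 33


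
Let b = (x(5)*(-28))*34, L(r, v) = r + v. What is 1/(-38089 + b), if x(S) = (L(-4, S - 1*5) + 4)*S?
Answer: -1/38089 ≈ -2.6254e-5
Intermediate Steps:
x(S) = S*(-5 + S) (x(S) = ((-4 + (S - 1*5)) + 4)*S = ((-4 + (S - 5)) + 4)*S = ((-4 + (-5 + S)) + 4)*S = ((-9 + S) + 4)*S = (-5 + S)*S = S*(-5 + S))
b = 0 (b = ((5*(-5 + 5))*(-28))*34 = ((5*0)*(-28))*34 = (0*(-28))*34 = 0*34 = 0)
1/(-38089 + b) = 1/(-38089 + 0) = 1/(-38089) = -1/38089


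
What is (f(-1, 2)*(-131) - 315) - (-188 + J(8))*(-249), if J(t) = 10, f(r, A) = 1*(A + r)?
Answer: -44768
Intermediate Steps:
f(r, A) = A + r
(f(-1, 2)*(-131) - 315) - (-188 + J(8))*(-249) = ((2 - 1)*(-131) - 315) - (-188 + 10)*(-249) = (1*(-131) - 315) - (-178)*(-249) = (-131 - 315) - 1*44322 = -446 - 44322 = -44768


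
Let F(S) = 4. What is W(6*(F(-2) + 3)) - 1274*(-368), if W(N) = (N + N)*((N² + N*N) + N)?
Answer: 768712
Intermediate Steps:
W(N) = 2*N*(N + 2*N²) (W(N) = (2*N)*((N² + N²) + N) = (2*N)*(2*N² + N) = (2*N)*(N + 2*N²) = 2*N*(N + 2*N²))
W(6*(F(-2) + 3)) - 1274*(-368) = (6*(4 + 3))²*(2 + 4*(6*(4 + 3))) - 1274*(-368) = (6*7)²*(2 + 4*(6*7)) + 468832 = 42²*(2 + 4*42) + 468832 = 1764*(2 + 168) + 468832 = 1764*170 + 468832 = 299880 + 468832 = 768712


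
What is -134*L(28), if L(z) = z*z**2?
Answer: -2941568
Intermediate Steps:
L(z) = z**3
-134*L(28) = -134*28**3 = -134*21952 = -2941568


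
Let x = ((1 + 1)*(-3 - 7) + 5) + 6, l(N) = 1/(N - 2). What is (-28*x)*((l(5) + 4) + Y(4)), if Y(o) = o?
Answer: 2100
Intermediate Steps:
l(N) = 1/(-2 + N)
x = -9 (x = (2*(-10) + 5) + 6 = (-20 + 5) + 6 = -15 + 6 = -9)
(-28*x)*((l(5) + 4) + Y(4)) = (-28*(-9))*((1/(-2 + 5) + 4) + 4) = 252*((1/3 + 4) + 4) = 252*((⅓ + 4) + 4) = 252*(13/3 + 4) = 252*(25/3) = 2100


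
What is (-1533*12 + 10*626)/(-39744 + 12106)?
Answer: 6068/13819 ≈ 0.43911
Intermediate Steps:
(-1533*12 + 10*626)/(-39744 + 12106) = (-18396 + 6260)/(-27638) = -12136*(-1/27638) = 6068/13819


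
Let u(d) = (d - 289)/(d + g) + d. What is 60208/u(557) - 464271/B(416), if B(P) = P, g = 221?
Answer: -90914103305/90191712 ≈ -1008.0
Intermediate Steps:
u(d) = d + (-289 + d)/(221 + d) (u(d) = (d - 289)/(d + 221) + d = (-289 + d)/(221 + d) + d = d + (-289 + d)/(221 + d))
60208/u(557) - 464271/B(416) = 60208/(((-289 + 557**2 + 222*557)/(221 + 557))) - 464271/416 = 60208/(((-289 + 310249 + 123654)/778)) - 464271*1/416 = 60208/(((1/778)*433614)) - 464271/416 = 60208/(216807/389) - 464271/416 = 60208*(389/216807) - 464271/416 = 23420912/216807 - 464271/416 = -90914103305/90191712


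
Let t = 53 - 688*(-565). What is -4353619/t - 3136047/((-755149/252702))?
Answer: 308093618953410131/293581542177 ≈ 1.0494e+6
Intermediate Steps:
t = 388773 (t = 53 + 388720 = 388773)
-4353619/t - 3136047/((-755149/252702)) = -4353619/388773 - 3136047/((-755149/252702)) = -4353619*1/388773 - 3136047/((-755149*1/252702)) = -4353619/388773 - 3136047/(-755149/252702) = -4353619/388773 - 3136047*(-252702/755149) = -4353619/388773 + 792485348994/755149 = 308093618953410131/293581542177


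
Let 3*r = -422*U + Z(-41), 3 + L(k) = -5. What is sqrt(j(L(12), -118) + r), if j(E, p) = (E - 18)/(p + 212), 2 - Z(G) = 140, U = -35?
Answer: sqrt(96960765)/141 ≈ 69.836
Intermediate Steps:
L(k) = -8 (L(k) = -3 - 5 = -8)
Z(G) = -138 (Z(G) = 2 - 1*140 = 2 - 140 = -138)
j(E, p) = (-18 + E)/(212 + p)
r = 14632/3 (r = (-422*(-35) - 138)/3 = (14770 - 138)/3 = (1/3)*14632 = 14632/3 ≈ 4877.3)
sqrt(j(L(12), -118) + r) = sqrt((-18 - 8)/(212 - 118) + 14632/3) = sqrt(-26/94 + 14632/3) = sqrt((1/94)*(-26) + 14632/3) = sqrt(-13/47 + 14632/3) = sqrt(687665/141) = sqrt(96960765)/141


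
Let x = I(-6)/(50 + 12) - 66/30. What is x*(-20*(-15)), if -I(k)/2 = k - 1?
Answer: -18360/31 ≈ -592.26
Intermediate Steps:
I(k) = 2 - 2*k (I(k) = -2*(k - 1) = -2*(-1 + k) = 2 - 2*k)
x = -306/155 (x = (2 - 2*(-6))/(50 + 12) - 66/30 = (2 + 12)/62 - 66*1/30 = 14*(1/62) - 11/5 = 7/31 - 11/5 = -306/155 ≈ -1.9742)
x*(-20*(-15)) = -(-1224)*(-15)/31 = -306/155*300 = -18360/31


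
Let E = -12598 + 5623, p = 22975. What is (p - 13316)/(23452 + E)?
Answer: 9659/16477 ≈ 0.58621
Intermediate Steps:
E = -6975
(p - 13316)/(23452 + E) = (22975 - 13316)/(23452 - 6975) = 9659/16477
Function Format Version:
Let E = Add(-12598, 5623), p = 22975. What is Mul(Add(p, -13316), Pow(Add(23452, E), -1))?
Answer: Rational(9659, 16477) ≈ 0.58621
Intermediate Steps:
E = -6975
Mul(Add(p, -13316), Pow(Add(23452, E), -1)) = Mul(Add(22975, -13316), Pow(Add(23452, -6975), -1)) = Mul(9659, Pow(16477, -1)) = Mul(9659, Rational(1, 16477)) = Rational(9659, 16477)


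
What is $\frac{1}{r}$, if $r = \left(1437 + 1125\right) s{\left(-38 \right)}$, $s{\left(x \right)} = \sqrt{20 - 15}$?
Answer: $\frac{\sqrt{5}}{12810} \approx 0.00017456$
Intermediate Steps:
$s{\left(x \right)} = \sqrt{5}$
$r = 2562 \sqrt{5}$ ($r = \left(1437 + 1125\right) \sqrt{5} = 2562 \sqrt{5} \approx 5728.8$)
$\frac{1}{r} = \frac{1}{2562 \sqrt{5}} = \frac{\sqrt{5}}{12810}$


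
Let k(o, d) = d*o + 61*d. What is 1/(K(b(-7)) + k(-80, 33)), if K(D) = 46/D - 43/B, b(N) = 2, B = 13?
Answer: -13/7895 ≈ -0.0016466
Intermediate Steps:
k(o, d) = 61*d + d*o
K(D) = -43/13 + 46/D (K(D) = 46/D - 43/13 = -43/13 + 46/D)
1/(K(b(-7)) + k(-80, 33)) = 1/((-43/13 + 46/2) + 33*(61 - 80)) = 1/((-43/13 + 46*(1/2)) + 33*(-19)) = 1/((-43/13 + 23) - 627) = 1/(256/13 - 627) = 1/(-7895/13) = -13/7895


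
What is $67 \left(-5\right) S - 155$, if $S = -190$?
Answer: $63495$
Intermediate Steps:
$67 \left(-5\right) S - 155 = 67 \left(-5\right) \left(-190\right) - 155 = \left(-335\right) \left(-190\right) - 155 = 63650 - 155 = 63495$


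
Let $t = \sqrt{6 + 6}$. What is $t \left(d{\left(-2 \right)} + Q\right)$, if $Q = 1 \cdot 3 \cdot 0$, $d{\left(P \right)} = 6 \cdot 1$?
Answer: $12 \sqrt{3} \approx 20.785$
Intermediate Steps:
$d{\left(P \right)} = 6$
$Q = 0$ ($Q = 3 \cdot 0 = 0$)
$t = 2 \sqrt{3}$ ($t = \sqrt{12} = 2 \sqrt{3} \approx 3.4641$)
$t \left(d{\left(-2 \right)} + Q\right) = 2 \sqrt{3} \left(6 + 0\right) = 2 \sqrt{3} \cdot 6 = 12 \sqrt{3}$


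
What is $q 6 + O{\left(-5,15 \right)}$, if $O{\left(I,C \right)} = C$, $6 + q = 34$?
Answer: $183$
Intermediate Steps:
$q = 28$ ($q = -6 + 34 = 28$)
$q 6 + O{\left(-5,15 \right)} = 28 \cdot 6 + 15 = 168 + 15 = 183$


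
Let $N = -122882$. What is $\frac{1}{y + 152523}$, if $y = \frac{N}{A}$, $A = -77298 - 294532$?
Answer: $\frac{185915}{28356374986} \approx 6.5564 \cdot 10^{-6}$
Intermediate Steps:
$A = -371830$ ($A = -77298 - 294532 = -371830$)
$y = \frac{61441}{185915}$ ($y = - \frac{122882}{-371830} = \left(-122882\right) \left(- \frac{1}{371830}\right) = \frac{61441}{185915} \approx 0.33048$)
$\frac{1}{y + 152523} = \frac{1}{\frac{61441}{185915} + 152523} = \frac{1}{\frac{28356374986}{185915}} = \frac{185915}{28356374986}$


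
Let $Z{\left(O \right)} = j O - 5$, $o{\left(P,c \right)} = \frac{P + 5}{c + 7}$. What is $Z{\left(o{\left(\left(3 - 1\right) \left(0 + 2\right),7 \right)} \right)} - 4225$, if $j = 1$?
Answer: $- \frac{59211}{14} \approx -4229.4$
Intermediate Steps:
$o{\left(P,c \right)} = \frac{5 + P}{7 + c}$
$Z{\left(O \right)} = -5 + O$ ($Z{\left(O \right)} = 1 O - 5 = O - 5 = -5 + O$)
$Z{\left(o{\left(\left(3 - 1\right) \left(0 + 2\right),7 \right)} \right)} - 4225 = \left(-5 + \frac{5 + \left(3 - 1\right) \left(0 + 2\right)}{7 + 7}\right) - 4225 = \left(-5 + \frac{5 + 2 \cdot 2}{14}\right) - 4225 = \left(-5 + \frac{5 + 4}{14}\right) - 4225 = \left(-5 + \frac{1}{14} \cdot 9\right) - 4225 = \left(-5 + \frac{9}{14}\right) - 4225 = - \frac{61}{14} - 4225 = - \frac{59211}{14}$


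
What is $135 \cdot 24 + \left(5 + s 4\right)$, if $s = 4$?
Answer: $3261$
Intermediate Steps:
$135 \cdot 24 + \left(5 + s 4\right) = 135 \cdot 24 + \left(5 + 4 \cdot 4\right) = 3240 + \left(5 + 16\right) = 3240 + 21 = 3261$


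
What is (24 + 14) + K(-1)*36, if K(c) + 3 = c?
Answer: -106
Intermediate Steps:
K(c) = -3 + c
(24 + 14) + K(-1)*36 = (24 + 14) + (-3 - 1)*36 = 38 - 4*36 = 38 - 144 = -106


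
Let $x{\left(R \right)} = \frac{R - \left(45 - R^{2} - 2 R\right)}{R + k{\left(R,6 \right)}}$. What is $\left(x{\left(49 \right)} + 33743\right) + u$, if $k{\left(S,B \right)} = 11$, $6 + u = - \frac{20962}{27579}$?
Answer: $\frac{18631245299}{551580} \approx 33778.0$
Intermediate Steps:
$u = - \frac{186436}{27579}$ ($u = -6 - \frac{20962}{27579} = - \frac{186436}{27579} \approx -6.7601$)
$x{\left(R \right)} = \frac{-45 + R^{2} + 3 R}{11 + R}$ ($x{\left(R \right)} = \frac{R - \left(45 - R^{2} - 2 R\right)}{R + 11} = \frac{R + \left(-45 + R^{2} + 2 R\right)}{11 + R} = \frac{-45 + R^{2} + 3 R}{11 + R}$)
$\left(x{\left(49 \right)} + 33743\right) + u = \left(\frac{-45 + 49^{2} + 3 \cdot 49}{11 + 49} + 33743\right) - \frac{186436}{27579} = \left(\frac{-45 + 2401 + 147}{60} + 33743\right) - \frac{186436}{27579} = \left(\frac{1}{60} \cdot 2503 + 33743\right) - \frac{186436}{27579} = \left(\frac{2503}{60} + 33743\right) - \frac{186436}{27579} = \frac{2027083}{60} - \frac{186436}{27579} = \frac{18631245299}{551580}$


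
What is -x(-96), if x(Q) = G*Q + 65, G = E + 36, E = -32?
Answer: 319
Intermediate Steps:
G = 4 (G = -32 + 36 = 4)
x(Q) = 65 + 4*Q (x(Q) = 4*Q + 65 = 65 + 4*Q)
-x(-96) = -(65 + 4*(-96)) = -(65 - 384) = -1*(-319) = 319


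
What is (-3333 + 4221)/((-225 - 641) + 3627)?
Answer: 888/2761 ≈ 0.32162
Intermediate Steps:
(-3333 + 4221)/((-225 - 641) + 3627) = 888/(-866 + 3627) = 888/2761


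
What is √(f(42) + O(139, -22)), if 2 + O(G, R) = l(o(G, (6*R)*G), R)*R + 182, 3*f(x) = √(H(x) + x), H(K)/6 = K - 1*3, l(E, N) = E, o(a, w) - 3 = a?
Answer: √(-26496 + 6*√69)/3 ≈ 54.208*I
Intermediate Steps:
o(a, w) = 3 + a
H(K) = -18 + 6*K (H(K) = 6*(K - 1*3) = 6*(K - 3) = 6*(-3 + K) = -18 + 6*K)
f(x) = √(-18 + 7*x)/3 (f(x) = √((-18 + 6*x) + x)/3 = √(-18 + 7*x)/3)
O(G, R) = 180 + R*(3 + G) (O(G, R) = -2 + ((3 + G)*R + 182) = -2 + (R*(3 + G) + 182) = -2 + (182 + R*(3 + G)) = 180 + R*(3 + G))
√(f(42) + O(139, -22)) = √(√(-18 + 7*42)/3 + (180 - 22*(3 + 139))) = √(√(-18 + 294)/3 + (180 - 22*142)) = √(√276/3 + (180 - 3124)) = √((2*√69)/3 - 2944) = √(2*√69/3 - 2944) = √(-2944 + 2*√69/3)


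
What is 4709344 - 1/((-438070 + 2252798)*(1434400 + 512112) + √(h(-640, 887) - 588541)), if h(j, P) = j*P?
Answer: 58762148496858232958305550111712/12477777902157547412513917 + 3*I*√128469/12477777902157547412513917 ≈ 4.7093e+6 + 8.6175e-23*I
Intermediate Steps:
h(j, P) = P*j
4709344 - 1/((-438070 + 2252798)*(1434400 + 512112) + √(h(-640, 887) - 588541)) = 4709344 - 1/((-438070 + 2252798)*(1434400 + 512112) + √(887*(-640) - 588541)) = 4709344 - 1/(1814728*1946512 + √(-567680 - 588541)) = 4709344 - 1/(3532389828736 + √(-1156221)) = 4709344 - 1/(3532389828736 + 3*I*√128469)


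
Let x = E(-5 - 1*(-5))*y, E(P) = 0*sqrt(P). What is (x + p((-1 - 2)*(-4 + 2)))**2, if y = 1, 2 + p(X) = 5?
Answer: 9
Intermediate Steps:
E(P) = 0
p(X) = 3 (p(X) = -2 + 5 = 3)
x = 0 (x = 0*1 = 0)
(x + p((-1 - 2)*(-4 + 2)))**2 = (0 + 3)**2 = 3**2 = 9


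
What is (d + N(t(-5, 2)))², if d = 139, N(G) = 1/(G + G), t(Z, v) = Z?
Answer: 1929321/100 ≈ 19293.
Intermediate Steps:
N(G) = 1/(2*G)
(d + N(t(-5, 2)))² = (139 + (½)/(-5))² = (139 + (½)*(-⅕))² = (139 - ⅒)² = (1389/10)² = 1929321/100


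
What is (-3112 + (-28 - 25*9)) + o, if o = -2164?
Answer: -5529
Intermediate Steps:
(-3112 + (-28 - 25*9)) + o = (-3112 + (-28 - 25*9)) - 2164 = (-3112 + (-28 - 225)) - 2164 = (-3112 - 253) - 2164 = -3365 - 2164 = -5529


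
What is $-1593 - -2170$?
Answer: $577$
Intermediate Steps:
$-1593 - -2170 = -1593 + 2170 = 577$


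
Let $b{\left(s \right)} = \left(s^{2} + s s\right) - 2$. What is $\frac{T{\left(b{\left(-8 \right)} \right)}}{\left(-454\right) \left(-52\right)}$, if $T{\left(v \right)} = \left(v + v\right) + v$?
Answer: $\frac{189}{11804} \approx 0.016012$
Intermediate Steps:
$b{\left(s \right)} = -2 + 2 s^{2}$ ($b{\left(s \right)} = \left(s^{2} + s^{2}\right) - 2 = 2 s^{2} - 2 = -2 + 2 s^{2}$)
$T{\left(v \right)} = 3 v$ ($T{\left(v \right)} = 2 v + v = 3 v$)
$\frac{T{\left(b{\left(-8 \right)} \right)}}{\left(-454\right) \left(-52\right)} = \frac{3 \left(-2 + 2 \left(-8\right)^{2}\right)}{\left(-454\right) \left(-52\right)} = \frac{3 \left(-2 + 2 \cdot 64\right)}{23608} = 3 \left(-2 + 128\right) \frac{1}{23608} = 3 \cdot 126 \cdot \frac{1}{23608} = 378 \cdot \frac{1}{23608} = \frac{189}{11804}$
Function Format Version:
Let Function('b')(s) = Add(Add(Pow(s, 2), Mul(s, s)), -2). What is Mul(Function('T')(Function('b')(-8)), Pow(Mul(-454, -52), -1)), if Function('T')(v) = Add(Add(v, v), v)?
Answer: Rational(189, 11804) ≈ 0.016012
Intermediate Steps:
Function('b')(s) = Add(-2, Mul(2, Pow(s, 2))) (Function('b')(s) = Add(Add(Pow(s, 2), Pow(s, 2)), -2) = Add(Mul(2, Pow(s, 2)), -2) = Add(-2, Mul(2, Pow(s, 2))))
Function('T')(v) = Mul(3, v) (Function('T')(v) = Add(Mul(2, v), v) = Mul(3, v))
Mul(Function('T')(Function('b')(-8)), Pow(Mul(-454, -52), -1)) = Mul(Mul(3, Add(-2, Mul(2, Pow(-8, 2)))), Pow(Mul(-454, -52), -1)) = Mul(Mul(3, Add(-2, Mul(2, 64))), Pow(23608, -1)) = Mul(Mul(3, Add(-2, 128)), Rational(1, 23608)) = Mul(Mul(3, 126), Rational(1, 23608)) = Mul(378, Rational(1, 23608)) = Rational(189, 11804)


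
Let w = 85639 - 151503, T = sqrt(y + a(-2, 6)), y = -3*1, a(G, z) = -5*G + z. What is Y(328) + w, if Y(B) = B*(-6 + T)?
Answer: -67832 + 328*sqrt(13) ≈ -66649.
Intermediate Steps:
a(G, z) = z - 5*G
y = -3
T = sqrt(13) (T = sqrt(-3 + (6 - 5*(-2))) = sqrt(-3 + (6 + 10)) = sqrt(-3 + 16) = sqrt(13) ≈ 3.6056)
w = -65864
Y(B) = B*(-6 + sqrt(13))
Y(328) + w = 328*(-6 + sqrt(13)) - 65864 = (-1968 + 328*sqrt(13)) - 65864 = -67832 + 328*sqrt(13)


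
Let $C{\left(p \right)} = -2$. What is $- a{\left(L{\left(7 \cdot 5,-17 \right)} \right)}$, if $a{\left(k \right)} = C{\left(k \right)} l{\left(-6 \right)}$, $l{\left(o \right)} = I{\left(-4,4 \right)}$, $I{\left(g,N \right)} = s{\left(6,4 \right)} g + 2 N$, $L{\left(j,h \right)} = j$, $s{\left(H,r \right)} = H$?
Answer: $-32$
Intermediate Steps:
$I{\left(g,N \right)} = 2 N + 6 g$ ($I{\left(g,N \right)} = 6 g + 2 N = 2 N + 6 g$)
$l{\left(o \right)} = -16$ ($l{\left(o \right)} = 2 \cdot 4 + 6 \left(-4\right) = 8 - 24 = -16$)
$a{\left(k \right)} = 32$ ($a{\left(k \right)} = \left(-2\right) \left(-16\right) = 32$)
$- a{\left(L{\left(7 \cdot 5,-17 \right)} \right)} = \left(-1\right) 32 = -32$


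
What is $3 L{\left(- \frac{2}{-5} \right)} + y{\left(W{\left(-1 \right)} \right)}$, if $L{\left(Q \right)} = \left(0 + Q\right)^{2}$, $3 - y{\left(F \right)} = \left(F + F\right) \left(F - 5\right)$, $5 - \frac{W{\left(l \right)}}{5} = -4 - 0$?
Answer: $- \frac{89913}{25} \approx -3596.5$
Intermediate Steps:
$W{\left(l \right)} = 45$ ($W{\left(l \right)} = 25 - 5 \left(-4 - 0\right) = 25 - 5 \left(-4 + 0\right) = 25 - -20 = 25 + 20 = 45$)
$y{\left(F \right)} = 3 - 2 F \left(-5 + F\right)$ ($y{\left(F \right)} = 3 - \left(F + F\right) \left(F - 5\right) = 3 - 2 F \left(-5 + F\right)$)
$L{\left(Q \right)} = Q^{2}$
$3 L{\left(- \frac{2}{-5} \right)} + y{\left(W{\left(-1 \right)} \right)} = 3 \left(- \frac{2}{-5}\right)^{2} + \left(3 - 2 \cdot 45^{2} + 10 \cdot 45\right) = 3 \left(\left(-2\right) \left(- \frac{1}{5}\right)\right)^{2} + \left(3 - 4050 + 450\right) = 3 \left(\frac{2}{5}\right)^{2} + \left(3 - 4050 + 450\right) = 3 \cdot \frac{4}{25} - 3597 = \frac{12}{25} - 3597 = - \frac{89913}{25}$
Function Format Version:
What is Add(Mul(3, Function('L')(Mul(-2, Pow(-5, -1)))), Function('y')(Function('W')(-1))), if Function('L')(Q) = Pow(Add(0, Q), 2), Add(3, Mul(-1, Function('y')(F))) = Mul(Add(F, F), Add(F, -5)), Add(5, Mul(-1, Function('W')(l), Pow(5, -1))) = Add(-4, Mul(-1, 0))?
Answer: Rational(-89913, 25) ≈ -3596.5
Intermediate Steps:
Function('W')(l) = 45 (Function('W')(l) = Add(25, Mul(-5, Add(-4, Mul(-1, 0)))) = Add(25, Mul(-5, Add(-4, 0))) = Add(25, Mul(-5, -4)) = Add(25, 20) = 45)
Function('y')(F) = Add(3, Mul(-2, F, Add(-5, F))) (Function('y')(F) = Add(3, Mul(-1, Mul(Add(F, F), Add(F, -5)))) = Add(3, Mul(-1, Mul(Mul(2, F), Add(-5, F)))) = Add(3, Mul(-1, Mul(2, F, Add(-5, F)))) = Add(3, Mul(-2, F, Add(-5, F))))
Function('L')(Q) = Pow(Q, 2)
Add(Mul(3, Function('L')(Mul(-2, Pow(-5, -1)))), Function('y')(Function('W')(-1))) = Add(Mul(3, Pow(Mul(-2, Pow(-5, -1)), 2)), Add(3, Mul(-2, Pow(45, 2)), Mul(10, 45))) = Add(Mul(3, Pow(Mul(-2, Rational(-1, 5)), 2)), Add(3, Mul(-2, 2025), 450)) = Add(Mul(3, Pow(Rational(2, 5), 2)), Add(3, -4050, 450)) = Add(Mul(3, Rational(4, 25)), -3597) = Add(Rational(12, 25), -3597) = Rational(-89913, 25)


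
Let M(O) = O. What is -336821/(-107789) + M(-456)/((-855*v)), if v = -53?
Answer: 266910383/85692255 ≈ 3.1148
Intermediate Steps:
-336821/(-107789) + M(-456)/((-855*v)) = -336821/(-107789) - 456/((-855*(-53))) = -336821*(-1/107789) - 456/45315 = 336821/107789 - 456*1/45315 = 336821/107789 - 8/795 = 266910383/85692255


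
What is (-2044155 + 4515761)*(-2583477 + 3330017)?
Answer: 1845152743240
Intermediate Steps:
(-2044155 + 4515761)*(-2583477 + 3330017) = 2471606*746540 = 1845152743240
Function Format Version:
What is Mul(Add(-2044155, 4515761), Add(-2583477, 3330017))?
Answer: 1845152743240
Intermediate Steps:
Mul(Add(-2044155, 4515761), Add(-2583477, 3330017)) = Mul(2471606, 746540) = 1845152743240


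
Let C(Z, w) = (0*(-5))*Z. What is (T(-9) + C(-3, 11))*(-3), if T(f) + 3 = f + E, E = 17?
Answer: -15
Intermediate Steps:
C(Z, w) = 0 (C(Z, w) = 0*Z = 0)
T(f) = 14 + f (T(f) = -3 + (f + 17) = -3 + (17 + f) = 14 + f)
(T(-9) + C(-3, 11))*(-3) = ((14 - 9) + 0)*(-3) = (5 + 0)*(-3) = 5*(-3) = -15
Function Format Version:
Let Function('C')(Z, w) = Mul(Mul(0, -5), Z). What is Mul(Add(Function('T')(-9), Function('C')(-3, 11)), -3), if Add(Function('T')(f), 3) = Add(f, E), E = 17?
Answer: -15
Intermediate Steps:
Function('C')(Z, w) = 0 (Function('C')(Z, w) = Mul(0, Z) = 0)
Function('T')(f) = Add(14, f) (Function('T')(f) = Add(-3, Add(f, 17)) = Add(-3, Add(17, f)) = Add(14, f))
Mul(Add(Function('T')(-9), Function('C')(-3, 11)), -3) = Mul(Add(Add(14, -9), 0), -3) = Mul(Add(5, 0), -3) = Mul(5, -3) = -15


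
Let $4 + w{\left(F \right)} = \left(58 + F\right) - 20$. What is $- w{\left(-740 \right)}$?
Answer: $706$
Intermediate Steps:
$w{\left(F \right)} = 34 + F$ ($w{\left(F \right)} = -4 + \left(\left(58 + F\right) - 20\right) = -4 + \left(38 + F\right) = 34 + F$)
$- w{\left(-740 \right)} = - (34 - 740) = \left(-1\right) \left(-706\right) = 706$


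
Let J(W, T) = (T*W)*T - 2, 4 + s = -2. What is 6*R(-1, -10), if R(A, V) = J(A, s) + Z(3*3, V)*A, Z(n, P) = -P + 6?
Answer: -324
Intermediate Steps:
Z(n, P) = 6 - P
s = -6 (s = -4 - 2 = -6)
J(W, T) = -2 + W*T**2 (J(W, T) = W*T**2 - 2 = -2 + W*T**2)
R(A, V) = -2 + 36*A + A*(6 - V) (R(A, V) = (-2 + A*(-6)**2) + (6 - V)*A = (-2 + A*36) + A*(6 - V) = (-2 + 36*A) + A*(6 - V) = -2 + 36*A + A*(6 - V))
6*R(-1, -10) = 6*(-2 + 42*(-1) - 1*(-1)*(-10)) = 6*(-2 - 42 - 10) = 6*(-54) = -324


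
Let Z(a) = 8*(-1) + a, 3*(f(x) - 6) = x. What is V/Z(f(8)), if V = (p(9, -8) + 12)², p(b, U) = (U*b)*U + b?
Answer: 1069227/2 ≈ 5.3461e+5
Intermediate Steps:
f(x) = 6 + x/3
p(b, U) = b + b*U² (p(b, U) = b*U² + b = b + b*U²)
Z(a) = -8 + a
V = 356409 (V = (9*(1 + (-8)²) + 12)² = (9*(1 + 64) + 12)² = (9*65 + 12)² = (585 + 12)² = 597² = 356409)
V/Z(f(8)) = 356409/(-8 + (6 + (⅓)*8)) = 356409/(-8 + (6 + 8/3)) = 356409/(-8 + 26/3) = 356409/(⅔) = 356409*(3/2) = 1069227/2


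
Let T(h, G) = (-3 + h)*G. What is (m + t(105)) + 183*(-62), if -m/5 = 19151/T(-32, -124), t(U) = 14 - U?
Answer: -9946467/868 ≈ -11459.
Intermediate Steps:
T(h, G) = G*(-3 + h)
m = -19151/868 (m = -95755/((-124*(-3 - 32))) = -95755/((-124*(-35))) = -95755/4340 = -5*19151/4340 = -19151/868 ≈ -22.063)
(m + t(105)) + 183*(-62) = (-19151/868 + (14 - 1*105)) + 183*(-62) = (-19151/868 + (14 - 105)) - 11346 = (-19151/868 - 91) - 11346 = -98139/868 - 11346 = -9946467/868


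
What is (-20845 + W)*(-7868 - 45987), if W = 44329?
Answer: -1264730820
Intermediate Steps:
(-20845 + W)*(-7868 - 45987) = (-20845 + 44329)*(-7868 - 45987) = 23484*(-53855) = -1264730820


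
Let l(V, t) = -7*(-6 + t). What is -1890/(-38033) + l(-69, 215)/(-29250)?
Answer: 110924779/1112465250 ≈ 0.099711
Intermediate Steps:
l(V, t) = 42 - 7*t
-1890/(-38033) + l(-69, 215)/(-29250) = -1890/(-38033) + (42 - 7*215)/(-29250) = -1890*(-1/38033) + (42 - 1505)*(-1/29250) = 1890/38033 - 1463*(-1/29250) = 1890/38033 + 1463/29250 = 110924779/1112465250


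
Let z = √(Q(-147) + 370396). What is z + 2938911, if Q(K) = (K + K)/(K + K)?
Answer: 2938911 + √370397 ≈ 2.9395e+6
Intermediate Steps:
Q(K) = 1 (Q(K) = (2*K)/((2*K)) = (2*K)*(1/(2*K)) = 1)
z = √370397 (z = √(1 + 370396) = √370397 ≈ 608.60)
z + 2938911 = √370397 + 2938911 = 2938911 + √370397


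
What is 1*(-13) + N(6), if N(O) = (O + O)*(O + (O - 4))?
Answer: 83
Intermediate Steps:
N(O) = 2*O*(-4 + 2*O) (N(O) = (2*O)*(O + (-4 + O)) = (2*O)*(-4 + 2*O) = 2*O*(-4 + 2*O))
1*(-13) + N(6) = 1*(-13) + 4*6*(-2 + 6) = -13 + 4*6*4 = -13 + 96 = 83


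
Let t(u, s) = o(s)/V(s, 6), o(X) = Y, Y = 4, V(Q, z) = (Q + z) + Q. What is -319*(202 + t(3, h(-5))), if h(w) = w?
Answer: -64119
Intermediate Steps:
V(Q, z) = z + 2*Q
o(X) = 4
t(u, s) = 4/(6 + 2*s)
-319*(202 + t(3, h(-5))) = -319*(202 + 2/(3 - 5)) = -319*(202 + 2/(-2)) = -319*(202 + 2*(-½)) = -319*(202 - 1) = -319*201 = -64119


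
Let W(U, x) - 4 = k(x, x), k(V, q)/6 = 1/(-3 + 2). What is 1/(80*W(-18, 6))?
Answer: -1/160 ≈ -0.0062500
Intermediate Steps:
k(V, q) = -6 (k(V, q) = 6/(-3 + 2) = 6/(-1) = 6*(-1) = -6)
W(U, x) = -2 (W(U, x) = 4 - 6 = -2)
1/(80*W(-18, 6)) = 1/(80*(-2)) = 1/(-160) = -1/160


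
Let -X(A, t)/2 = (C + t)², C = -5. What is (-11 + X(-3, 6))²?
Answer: 169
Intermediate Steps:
X(A, t) = -2*(-5 + t)²
(-11 + X(-3, 6))² = (-11 - 2*(-5 + 6)²)² = (-11 - 2*1²)² = (-11 - 2*1)² = (-11 - 2)² = (-13)² = 169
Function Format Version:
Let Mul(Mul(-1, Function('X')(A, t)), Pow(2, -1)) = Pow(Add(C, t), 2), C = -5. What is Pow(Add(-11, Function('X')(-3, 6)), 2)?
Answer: 169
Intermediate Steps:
Function('X')(A, t) = Mul(-2, Pow(Add(-5, t), 2))
Pow(Add(-11, Function('X')(-3, 6)), 2) = Pow(Add(-11, Mul(-2, Pow(Add(-5, 6), 2))), 2) = Pow(Add(-11, Mul(-2, Pow(1, 2))), 2) = Pow(Add(-11, Mul(-2, 1)), 2) = Pow(Add(-11, -2), 2) = Pow(-13, 2) = 169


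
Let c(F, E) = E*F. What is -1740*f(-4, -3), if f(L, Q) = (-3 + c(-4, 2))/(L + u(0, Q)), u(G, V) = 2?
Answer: -9570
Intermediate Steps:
f(L, Q) = -11/(2 + L) (f(L, Q) = (-3 + 2*(-4))/(L + 2) = (-3 - 8)/(2 + L) = -11/(2 + L))
-1740*f(-4, -3) = -1740*(-11/(2 - 4)) = -1740*(-11/(-2)) = -1740*(-11*(-1/2)) = -1740*11/2 = -290*33 = -9570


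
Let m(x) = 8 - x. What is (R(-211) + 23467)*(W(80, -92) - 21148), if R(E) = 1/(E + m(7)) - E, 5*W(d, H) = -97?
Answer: -175420558741/350 ≈ -5.0120e+8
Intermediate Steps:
W(d, H) = -97/5 (W(d, H) = (⅕)*(-97) = -97/5)
R(E) = 1/(1 + E) - E (R(E) = 1/(E + (8 - 1*7)) - E = 1/(E + (8 - 7)) - E = 1/(E + 1) - E = 1/(1 + E) - E)
(R(-211) + 23467)*(W(80, -92) - 21148) = ((1 - 1*(-211) - 1*(-211)²)/(1 - 211) + 23467)*(-97/5 - 21148) = ((1 + 211 - 1*44521)/(-210) + 23467)*(-105837/5) = (-(1 + 211 - 44521)/210 + 23467)*(-105837/5) = (-1/210*(-44309) + 23467)*(-105837/5) = (44309/210 + 23467)*(-105837/5) = (4972379/210)*(-105837/5) = -175420558741/350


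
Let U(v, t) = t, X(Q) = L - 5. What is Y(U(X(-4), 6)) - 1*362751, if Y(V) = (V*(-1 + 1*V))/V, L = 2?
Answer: -362746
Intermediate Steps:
X(Q) = -3 (X(Q) = 2 - 5 = -3)
Y(V) = -1 + V (Y(V) = (V*(-1 + V))/V = -1 + V)
Y(U(X(-4), 6)) - 1*362751 = (-1 + 6) - 1*362751 = 5 - 362751 = -362746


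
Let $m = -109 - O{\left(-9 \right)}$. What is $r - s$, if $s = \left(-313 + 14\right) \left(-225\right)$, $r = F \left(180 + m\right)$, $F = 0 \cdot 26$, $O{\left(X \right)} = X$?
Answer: $-67275$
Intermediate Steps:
$F = 0$
$m = -100$ ($m = -109 - -9 = -109 + 9 = -100$)
$r = 0$ ($r = 0 \left(180 - 100\right) = 0 \cdot 80 = 0$)
$s = 67275$ ($s = \left(-299\right) \left(-225\right) = 67275$)
$r - s = 0 - 67275 = -67275$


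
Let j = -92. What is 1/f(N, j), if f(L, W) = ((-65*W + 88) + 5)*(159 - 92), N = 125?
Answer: 1/406891 ≈ 2.4577e-6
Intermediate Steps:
f(L, W) = 6231 - 4355*W (f(L, W) = ((88 - 65*W) + 5)*67 = (93 - 65*W)*67 = 6231 - 4355*W)
1/f(N, j) = 1/(6231 - 4355*(-92)) = 1/(6231 + 400660) = 1/406891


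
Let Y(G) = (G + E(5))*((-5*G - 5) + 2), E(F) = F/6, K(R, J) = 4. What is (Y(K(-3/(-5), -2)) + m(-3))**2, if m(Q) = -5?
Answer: 485809/36 ≈ 13495.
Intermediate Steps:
E(F) = F/6 (E(F) = F*(1/6) = F/6)
Y(G) = (-3 - 5*G)*(5/6 + G) (Y(G) = (G + (1/6)*5)*((-5*G - 5) + 2) = (G + 5/6)*((-5 - 5*G) + 2) = (5/6 + G)*(-3 - 5*G) = (-3 - 5*G)*(5/6 + G))
(Y(K(-3/(-5), -2)) + m(-3))**2 = ((-5/2 - 5*4**2 - 43/6*4) - 5)**2 = ((-5/2 - 5*16 - 86/3) - 5)**2 = ((-5/2 - 80 - 86/3) - 5)**2 = (-667/6 - 5)**2 = (-697/6)**2 = 485809/36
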